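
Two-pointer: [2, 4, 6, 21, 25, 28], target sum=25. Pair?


Two pointers: lo=0, hi=5
Found pair: (4, 21) summing to 25


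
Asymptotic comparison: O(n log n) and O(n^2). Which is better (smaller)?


linearithmic grows slower than quadratic
O(n log n) is asymptotically smaller; O(n^2) grows faster


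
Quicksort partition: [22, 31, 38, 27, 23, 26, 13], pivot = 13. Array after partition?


Elements <= 13 go left of pivot.
Result: [13, 31, 38, 27, 23, 26, 22], pivot at index 0


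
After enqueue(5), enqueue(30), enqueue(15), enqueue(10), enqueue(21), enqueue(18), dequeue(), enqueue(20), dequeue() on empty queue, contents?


enqueue(5) -> [5]
enqueue(30) -> [5, 30]
enqueue(15) -> [5, 30, 15]
enqueue(10) -> [5, 30, 15, 10]
enqueue(21) -> [5, 30, 15, 10, 21]
enqueue(18) -> [5, 30, 15, 10, 21, 18]
dequeue() returns 5 -> [30, 15, 10, 21, 18]
enqueue(20) -> [30, 15, 10, 21, 18, 20]
dequeue() returns 30 -> [15, 10, 21, 18, 20]
Final queue (front to back): [15, 10, 21, 18, 20]


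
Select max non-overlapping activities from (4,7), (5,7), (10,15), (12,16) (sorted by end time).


Greedy: pick earliest-ending, then skip overlaps.
Selected (2 activities): [(4, 7), (10, 15)]


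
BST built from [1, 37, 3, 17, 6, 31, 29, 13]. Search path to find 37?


BST root = 1
Search for 37: compare at each node
Path: [1, 37]


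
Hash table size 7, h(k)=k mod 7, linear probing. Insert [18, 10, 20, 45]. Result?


Insertions: 18->slot 4; 10->slot 3; 20->slot 6; 45->slot 5
Table: [None, None, None, 10, 18, 45, 20]


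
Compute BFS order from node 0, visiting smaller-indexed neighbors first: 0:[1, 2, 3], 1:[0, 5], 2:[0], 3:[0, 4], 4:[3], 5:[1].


BFS queue: start with [0]
Visit order: [0, 1, 2, 3, 5, 4]


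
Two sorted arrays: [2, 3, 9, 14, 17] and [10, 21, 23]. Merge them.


Compare heads, take smaller each step.
Merged: [2, 3, 9, 10, 14, 17, 21, 23]


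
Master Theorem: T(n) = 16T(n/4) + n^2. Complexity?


a=16, b=4, c=2. log_4(16)=2 = c=2. Case 2: O(n^c log n) = O(n^2 log n)
Complexity: O(n^2 log n)


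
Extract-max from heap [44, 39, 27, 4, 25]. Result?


Max = 44
Replace root with last, heapify down
Resulting heap: [39, 25, 27, 4]


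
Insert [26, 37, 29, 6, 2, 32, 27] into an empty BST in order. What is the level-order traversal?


Root = 26; build tree by BST insertion.
Level-Order traversal: [26, 6, 37, 2, 29, 27, 32]


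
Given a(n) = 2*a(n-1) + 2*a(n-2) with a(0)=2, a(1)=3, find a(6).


Build bottom-up:
...a(4)=72, a(5)=196, a(6)=2*196+2*72=536


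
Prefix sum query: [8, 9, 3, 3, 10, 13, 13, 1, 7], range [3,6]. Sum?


Prefix sums: [0, 8, 17, 20, 23, 33, 46, 59, 60, 67]
Sum[3..6] = prefix[7] - prefix[3] = 59 - 20 = 39


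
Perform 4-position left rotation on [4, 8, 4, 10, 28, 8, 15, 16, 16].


Left rotate by 4: [28, 8, 15, 16, 16, 4, 8, 4, 10]


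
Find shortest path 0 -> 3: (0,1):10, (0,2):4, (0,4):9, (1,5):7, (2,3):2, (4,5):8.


Dijkstra from 0:
Distances: {0: 0, 1: 10, 2: 4, 3: 6, 4: 9, 5: 17}
Shortest distance to 3 = 6, path = [0, 2, 3]


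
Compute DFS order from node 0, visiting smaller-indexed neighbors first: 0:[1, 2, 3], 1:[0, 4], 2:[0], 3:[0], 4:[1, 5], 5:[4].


DFS stack-based: start with [0]
Visit order: [0, 1, 4, 5, 2, 3]


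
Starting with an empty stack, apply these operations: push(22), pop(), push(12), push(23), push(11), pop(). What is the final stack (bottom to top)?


push(22) -> [22]
pop() returns 22 -> []
push(12) -> [12]
push(23) -> [12, 23]
push(11) -> [12, 23, 11]
pop() returns 11 -> [12, 23]
Final stack (bottom to top): [12, 23]


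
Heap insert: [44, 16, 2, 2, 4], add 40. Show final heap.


Append 40: [44, 16, 2, 2, 4, 40]
Bubble up: swap idx 5(40) with idx 2(2)
Result: [44, 16, 40, 2, 4, 2]


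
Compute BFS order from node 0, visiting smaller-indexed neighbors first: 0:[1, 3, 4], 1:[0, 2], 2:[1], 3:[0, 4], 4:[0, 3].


BFS queue: start with [0]
Visit order: [0, 1, 3, 4, 2]


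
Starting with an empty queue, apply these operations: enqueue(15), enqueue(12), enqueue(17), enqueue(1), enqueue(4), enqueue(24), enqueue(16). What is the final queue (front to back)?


enqueue(15) -> [15]
enqueue(12) -> [15, 12]
enqueue(17) -> [15, 12, 17]
enqueue(1) -> [15, 12, 17, 1]
enqueue(4) -> [15, 12, 17, 1, 4]
enqueue(24) -> [15, 12, 17, 1, 4, 24]
enqueue(16) -> [15, 12, 17, 1, 4, 24, 16]
Final queue (front to back): [15, 12, 17, 1, 4, 24, 16]


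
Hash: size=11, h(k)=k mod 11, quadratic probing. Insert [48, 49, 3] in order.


Insertions: 48->slot 4; 49->slot 5; 3->slot 3
Table: [None, None, None, 3, 48, 49, None, None, None, None, None]


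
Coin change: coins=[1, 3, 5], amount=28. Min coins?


dp[0]=0; dp[i]=1+min(dp[i-c] for c in coins)
...dp[23]=5, dp[24]=6, dp[25]=5, dp[26]=6, dp[27]=7, dp[28]=6
Minimum coins for 28 = 6


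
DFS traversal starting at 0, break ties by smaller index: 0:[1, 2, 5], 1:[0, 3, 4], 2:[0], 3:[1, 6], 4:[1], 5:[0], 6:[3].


DFS stack-based: start with [0]
Visit order: [0, 1, 3, 6, 4, 2, 5]


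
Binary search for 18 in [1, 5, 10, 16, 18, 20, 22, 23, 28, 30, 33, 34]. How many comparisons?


Search for 18:
[0,11] mid=5 arr[5]=20
[0,4] mid=2 arr[2]=10
[3,4] mid=3 arr[3]=16
[4,4] mid=4 arr[4]=18
Total: 4 comparisons


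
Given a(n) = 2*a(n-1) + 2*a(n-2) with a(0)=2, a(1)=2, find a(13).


Build bottom-up:
...a(11)=63296, a(12)=172928, a(13)=2*172928+2*63296=472448


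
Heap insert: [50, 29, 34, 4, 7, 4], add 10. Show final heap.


Append 10: [50, 29, 34, 4, 7, 4, 10]
Bubble up: no swaps needed
Result: [50, 29, 34, 4, 7, 4, 10]


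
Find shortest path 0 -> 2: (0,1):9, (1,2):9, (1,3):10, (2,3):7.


Dijkstra from 0:
Distances: {0: 0, 1: 9, 2: 18, 3: 19}
Shortest distance to 2 = 18, path = [0, 1, 2]


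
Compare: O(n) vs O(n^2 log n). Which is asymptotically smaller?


linear grows slower than n^2 log n
O(n) is asymptotically smaller; O(n^2 log n) grows faster


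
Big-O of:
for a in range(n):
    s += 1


Per nesting level: O(n) = O(n)
Complexity: O(n)


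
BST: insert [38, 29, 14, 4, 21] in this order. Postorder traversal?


Root = 38; build tree by BST insertion.
Postorder traversal: [4, 21, 14, 29, 38]


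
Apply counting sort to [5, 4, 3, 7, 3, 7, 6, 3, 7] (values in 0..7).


Count array: [0, 0, 0, 3, 1, 1, 1, 3]
Reconstruct: [3, 3, 3, 4, 5, 6, 7, 7, 7]


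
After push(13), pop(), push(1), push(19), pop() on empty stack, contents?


push(13) -> [13]
pop() returns 13 -> []
push(1) -> [1]
push(19) -> [1, 19]
pop() returns 19 -> [1]
Final stack (bottom to top): [1]


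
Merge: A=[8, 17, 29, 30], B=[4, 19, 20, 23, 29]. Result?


Compare heads, take smaller each step.
Merged: [4, 8, 17, 19, 20, 23, 29, 29, 30]


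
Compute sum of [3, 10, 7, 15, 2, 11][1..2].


Prefix sums: [0, 3, 13, 20, 35, 37, 48]
Sum[1..2] = prefix[3] - prefix[1] = 20 - 3 = 17


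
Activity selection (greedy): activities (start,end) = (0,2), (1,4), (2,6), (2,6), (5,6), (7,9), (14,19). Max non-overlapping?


Greedy: pick earliest-ending, then skip overlaps.
Selected (4 activities): [(0, 2), (2, 6), (7, 9), (14, 19)]


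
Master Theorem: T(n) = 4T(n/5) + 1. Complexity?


a=4, b=5, c=0. log_5(4)=0.861 > c=0. Case 1: O(n^log_b(a)) = O(n^0.861)
Complexity: O(n^0.861)


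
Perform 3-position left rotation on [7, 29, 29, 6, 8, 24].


Left rotate by 3: [6, 8, 24, 7, 29, 29]


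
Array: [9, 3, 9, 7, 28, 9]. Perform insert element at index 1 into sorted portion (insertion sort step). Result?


After one pass: [3, 9, 9, 7, 28, 9]


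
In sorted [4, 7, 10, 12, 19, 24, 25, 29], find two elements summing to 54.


Two pointers: lo=0, hi=7
Found pair: (25, 29) summing to 54


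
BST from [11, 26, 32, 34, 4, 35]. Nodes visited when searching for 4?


BST root = 11
Search for 4: compare at each node
Path: [11, 4]


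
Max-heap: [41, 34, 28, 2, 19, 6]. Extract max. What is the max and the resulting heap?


Max = 41
Replace root with last, heapify down
Resulting heap: [34, 19, 28, 2, 6]


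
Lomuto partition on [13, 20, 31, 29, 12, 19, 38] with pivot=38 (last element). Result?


Elements <= 38 go left of pivot.
Result: [13, 20, 31, 29, 12, 19, 38], pivot at index 6


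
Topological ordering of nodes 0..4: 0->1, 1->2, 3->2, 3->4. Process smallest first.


Kahn's algorithm, process smallest node first
Order: [0, 1, 3, 2, 4]


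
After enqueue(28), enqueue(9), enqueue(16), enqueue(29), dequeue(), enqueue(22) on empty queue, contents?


enqueue(28) -> [28]
enqueue(9) -> [28, 9]
enqueue(16) -> [28, 9, 16]
enqueue(29) -> [28, 9, 16, 29]
dequeue() returns 28 -> [9, 16, 29]
enqueue(22) -> [9, 16, 29, 22]
Final queue (front to back): [9, 16, 29, 22]


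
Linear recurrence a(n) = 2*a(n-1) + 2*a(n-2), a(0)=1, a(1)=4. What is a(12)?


Build bottom-up:
...a(10)=31648, a(11)=86464, a(12)=2*86464+2*31648=236224


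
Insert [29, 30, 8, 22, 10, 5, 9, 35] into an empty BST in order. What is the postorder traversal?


Root = 29; build tree by BST insertion.
Postorder traversal: [5, 9, 10, 22, 8, 35, 30, 29]


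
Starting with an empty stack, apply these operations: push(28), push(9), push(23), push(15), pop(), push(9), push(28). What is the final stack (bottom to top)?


push(28) -> [28]
push(9) -> [28, 9]
push(23) -> [28, 9, 23]
push(15) -> [28, 9, 23, 15]
pop() returns 15 -> [28, 9, 23]
push(9) -> [28, 9, 23, 9]
push(28) -> [28, 9, 23, 9, 28]
Final stack (bottom to top): [28, 9, 23, 9, 28]


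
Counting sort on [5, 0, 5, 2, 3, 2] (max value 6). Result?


Count array: [1, 0, 2, 1, 0, 2, 0]
Reconstruct: [0, 2, 2, 3, 5, 5]


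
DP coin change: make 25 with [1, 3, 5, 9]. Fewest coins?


dp[0]=0; dp[i]=1+min(dp[i-c] for c in coins)
...dp[20]=4, dp[21]=3, dp[22]=4, dp[23]=3, dp[24]=4, dp[25]=5
Minimum coins for 25 = 5


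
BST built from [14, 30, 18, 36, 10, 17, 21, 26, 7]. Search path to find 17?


BST root = 14
Search for 17: compare at each node
Path: [14, 30, 18, 17]


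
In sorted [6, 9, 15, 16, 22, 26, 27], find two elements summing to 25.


Two pointers: lo=0, hi=6
Found pair: (9, 16) summing to 25


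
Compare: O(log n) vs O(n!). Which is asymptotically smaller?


logarithmic grows slower than factorial
O(log n) is asymptotically smaller; O(n!) grows faster


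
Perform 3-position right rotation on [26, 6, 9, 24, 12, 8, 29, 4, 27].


Right rotate by 3: [29, 4, 27, 26, 6, 9, 24, 12, 8]


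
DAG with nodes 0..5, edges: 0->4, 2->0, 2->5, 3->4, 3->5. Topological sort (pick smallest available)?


Kahn's algorithm, process smallest node first
Order: [1, 2, 0, 3, 4, 5]


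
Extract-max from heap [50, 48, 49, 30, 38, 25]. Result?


Max = 50
Replace root with last, heapify down
Resulting heap: [49, 48, 25, 30, 38]


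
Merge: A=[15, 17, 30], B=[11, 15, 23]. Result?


Compare heads, take smaller each step.
Merged: [11, 15, 15, 17, 23, 30]


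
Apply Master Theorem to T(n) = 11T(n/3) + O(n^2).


a=11, b=3, c=2. log_3(11)=2.183 > c=2. Case 1: O(n^log_b(a)) = O(n^2.183)
Complexity: O(n^2.183)


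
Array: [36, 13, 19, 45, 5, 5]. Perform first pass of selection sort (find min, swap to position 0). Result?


After one pass: [5, 13, 19, 45, 36, 5]


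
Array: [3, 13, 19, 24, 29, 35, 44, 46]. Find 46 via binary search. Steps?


Search for 46:
[0,7] mid=3 arr[3]=24
[4,7] mid=5 arr[5]=35
[6,7] mid=6 arr[6]=44
[7,7] mid=7 arr[7]=46
Total: 4 comparisons


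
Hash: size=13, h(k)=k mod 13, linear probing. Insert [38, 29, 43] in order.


Insertions: 38->slot 12; 29->slot 3; 43->slot 4
Table: [None, None, None, 29, 43, None, None, None, None, None, None, None, 38]


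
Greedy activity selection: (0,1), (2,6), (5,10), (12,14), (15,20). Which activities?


Greedy: pick earliest-ending, then skip overlaps.
Selected (4 activities): [(0, 1), (2, 6), (12, 14), (15, 20)]


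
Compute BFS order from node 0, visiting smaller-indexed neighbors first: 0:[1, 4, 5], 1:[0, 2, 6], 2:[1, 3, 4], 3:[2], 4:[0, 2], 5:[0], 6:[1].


BFS queue: start with [0]
Visit order: [0, 1, 4, 5, 2, 6, 3]


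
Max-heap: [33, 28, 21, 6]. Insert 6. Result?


Append 6: [33, 28, 21, 6, 6]
Bubble up: no swaps needed
Result: [33, 28, 21, 6, 6]


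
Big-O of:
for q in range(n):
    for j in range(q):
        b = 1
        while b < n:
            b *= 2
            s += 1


Per nesting level: O(n) * O(n) [triangular over q] * O(log n) = O(n^2 log n)
Complexity: O(n^2 log n)


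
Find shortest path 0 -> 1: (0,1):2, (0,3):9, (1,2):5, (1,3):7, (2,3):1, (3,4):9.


Dijkstra from 0:
Distances: {0: 0, 1: 2, 2: 7, 3: 8, 4: 17}
Shortest distance to 1 = 2, path = [0, 1]


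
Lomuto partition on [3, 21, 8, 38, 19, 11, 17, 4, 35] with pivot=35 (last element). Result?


Elements <= 35 go left of pivot.
Result: [3, 21, 8, 19, 11, 17, 4, 35, 38], pivot at index 7


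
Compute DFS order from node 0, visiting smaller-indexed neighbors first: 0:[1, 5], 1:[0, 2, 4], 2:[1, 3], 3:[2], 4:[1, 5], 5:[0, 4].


DFS stack-based: start with [0]
Visit order: [0, 1, 2, 3, 4, 5]


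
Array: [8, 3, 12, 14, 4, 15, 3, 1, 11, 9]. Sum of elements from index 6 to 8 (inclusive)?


Prefix sums: [0, 8, 11, 23, 37, 41, 56, 59, 60, 71, 80]
Sum[6..8] = prefix[9] - prefix[6] = 71 - 56 = 15


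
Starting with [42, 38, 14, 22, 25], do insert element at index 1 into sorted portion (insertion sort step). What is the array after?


After one pass: [38, 42, 14, 22, 25]


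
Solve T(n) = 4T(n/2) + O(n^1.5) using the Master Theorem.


a=4, b=2, c=1.5. log_2(4)=2 > c=1.5. Case 1: O(n^log_b(a)) = O(n^2)
Complexity: O(n^2)


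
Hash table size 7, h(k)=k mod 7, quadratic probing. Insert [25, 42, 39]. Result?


Insertions: 25->slot 4; 42->slot 0; 39->slot 5
Table: [42, None, None, None, 25, 39, None]


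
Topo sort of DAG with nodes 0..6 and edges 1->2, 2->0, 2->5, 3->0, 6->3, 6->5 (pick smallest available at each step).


Kahn's algorithm, process smallest node first
Order: [1, 2, 4, 6, 3, 0, 5]


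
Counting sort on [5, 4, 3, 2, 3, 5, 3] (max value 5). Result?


Count array: [0, 0, 1, 3, 1, 2]
Reconstruct: [2, 3, 3, 3, 4, 5, 5]


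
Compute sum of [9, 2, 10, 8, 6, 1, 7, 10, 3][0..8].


Prefix sums: [0, 9, 11, 21, 29, 35, 36, 43, 53, 56]
Sum[0..8] = prefix[9] - prefix[0] = 56 - 0 = 56


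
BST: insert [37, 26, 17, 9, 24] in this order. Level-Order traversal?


Root = 37; build tree by BST insertion.
Level-Order traversal: [37, 26, 17, 9, 24]


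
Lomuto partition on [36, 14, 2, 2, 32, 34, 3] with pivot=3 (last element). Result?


Elements <= 3 go left of pivot.
Result: [2, 2, 3, 14, 32, 34, 36], pivot at index 2


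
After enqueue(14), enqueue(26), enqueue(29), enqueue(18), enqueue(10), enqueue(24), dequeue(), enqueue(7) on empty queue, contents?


enqueue(14) -> [14]
enqueue(26) -> [14, 26]
enqueue(29) -> [14, 26, 29]
enqueue(18) -> [14, 26, 29, 18]
enqueue(10) -> [14, 26, 29, 18, 10]
enqueue(24) -> [14, 26, 29, 18, 10, 24]
dequeue() returns 14 -> [26, 29, 18, 10, 24]
enqueue(7) -> [26, 29, 18, 10, 24, 7]
Final queue (front to back): [26, 29, 18, 10, 24, 7]


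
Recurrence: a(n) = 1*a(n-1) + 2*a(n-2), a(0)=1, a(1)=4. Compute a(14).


Build bottom-up:
...a(12)=6826, a(13)=13654, a(14)=1*13654+2*6826=27306


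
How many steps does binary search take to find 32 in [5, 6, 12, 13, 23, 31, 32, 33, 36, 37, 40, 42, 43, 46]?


Search for 32:
[0,13] mid=6 arr[6]=32
Total: 1 comparisons


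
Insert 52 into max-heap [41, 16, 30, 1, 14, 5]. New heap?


Append 52: [41, 16, 30, 1, 14, 5, 52]
Bubble up: swap idx 6(52) with idx 2(30); swap idx 2(52) with idx 0(41)
Result: [52, 16, 41, 1, 14, 5, 30]


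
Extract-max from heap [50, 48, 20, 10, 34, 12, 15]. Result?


Max = 50
Replace root with last, heapify down
Resulting heap: [48, 34, 20, 10, 15, 12]


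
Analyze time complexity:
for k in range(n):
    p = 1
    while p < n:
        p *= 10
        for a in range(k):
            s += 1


Per nesting level: O(n) * O(log n) * O(n) [triangular over k] = O(n^2 log n)
Complexity: O(n^2 log n)


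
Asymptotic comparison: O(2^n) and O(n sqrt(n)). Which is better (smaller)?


n^1.5 grows slower than exponential
O(n sqrt(n)) is asymptotically smaller; O(2^n) grows faster


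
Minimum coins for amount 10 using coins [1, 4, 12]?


dp[0]=0; dp[i]=1+min(dp[i-c] for c in coins)
...dp[5]=2, dp[6]=3, dp[7]=4, dp[8]=2, dp[9]=3, dp[10]=4
Minimum coins for 10 = 4


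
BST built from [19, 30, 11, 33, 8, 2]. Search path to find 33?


BST root = 19
Search for 33: compare at each node
Path: [19, 30, 33]


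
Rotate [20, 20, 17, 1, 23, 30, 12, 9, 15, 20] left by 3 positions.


Left rotate by 3: [1, 23, 30, 12, 9, 15, 20, 20, 20, 17]


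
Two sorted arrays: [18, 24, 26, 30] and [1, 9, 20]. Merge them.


Compare heads, take smaller each step.
Merged: [1, 9, 18, 20, 24, 26, 30]


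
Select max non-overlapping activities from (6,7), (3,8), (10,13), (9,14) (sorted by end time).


Greedy: pick earliest-ending, then skip overlaps.
Selected (2 activities): [(6, 7), (10, 13)]


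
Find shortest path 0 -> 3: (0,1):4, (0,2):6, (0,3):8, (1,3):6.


Dijkstra from 0:
Distances: {0: 0, 1: 4, 2: 6, 3: 8}
Shortest distance to 3 = 8, path = [0, 3]


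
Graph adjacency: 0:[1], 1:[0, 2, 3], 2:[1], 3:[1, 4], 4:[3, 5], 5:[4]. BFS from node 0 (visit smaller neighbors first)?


BFS queue: start with [0]
Visit order: [0, 1, 2, 3, 4, 5]


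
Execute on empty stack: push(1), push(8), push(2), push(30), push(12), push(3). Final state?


push(1) -> [1]
push(8) -> [1, 8]
push(2) -> [1, 8, 2]
push(30) -> [1, 8, 2, 30]
push(12) -> [1, 8, 2, 30, 12]
push(3) -> [1, 8, 2, 30, 12, 3]
Final stack (bottom to top): [1, 8, 2, 30, 12, 3]


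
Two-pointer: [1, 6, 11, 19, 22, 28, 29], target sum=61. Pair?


Two pointers: lo=0, hi=6
No pair sums to 61


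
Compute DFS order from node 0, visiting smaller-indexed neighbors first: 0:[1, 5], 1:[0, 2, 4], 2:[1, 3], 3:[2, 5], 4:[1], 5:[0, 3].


DFS stack-based: start with [0]
Visit order: [0, 1, 2, 3, 5, 4]


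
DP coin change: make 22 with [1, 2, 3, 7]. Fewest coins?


dp[0]=0; dp[i]=1+min(dp[i-c] for c in coins)
...dp[17]=3, dp[18]=4, dp[19]=4, dp[20]=4, dp[21]=3, dp[22]=4
Minimum coins for 22 = 4


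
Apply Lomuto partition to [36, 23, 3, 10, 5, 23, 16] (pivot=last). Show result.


Elements <= 16 go left of pivot.
Result: [3, 10, 5, 16, 36, 23, 23], pivot at index 3


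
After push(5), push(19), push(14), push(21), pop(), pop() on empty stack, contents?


push(5) -> [5]
push(19) -> [5, 19]
push(14) -> [5, 19, 14]
push(21) -> [5, 19, 14, 21]
pop() returns 21 -> [5, 19, 14]
pop() returns 14 -> [5, 19]
Final stack (bottom to top): [5, 19]


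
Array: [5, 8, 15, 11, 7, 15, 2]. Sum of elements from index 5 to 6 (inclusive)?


Prefix sums: [0, 5, 13, 28, 39, 46, 61, 63]
Sum[5..6] = prefix[7] - prefix[5] = 63 - 46 = 17


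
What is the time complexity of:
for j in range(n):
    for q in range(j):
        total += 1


Per nesting level: O(n) * O(n) [triangular over j] = O(n^2)
Complexity: O(n^2)


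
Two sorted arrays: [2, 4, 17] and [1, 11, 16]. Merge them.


Compare heads, take smaller each step.
Merged: [1, 2, 4, 11, 16, 17]


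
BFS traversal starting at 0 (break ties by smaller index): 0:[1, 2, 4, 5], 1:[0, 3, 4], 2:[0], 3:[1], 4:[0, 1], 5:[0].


BFS queue: start with [0]
Visit order: [0, 1, 2, 4, 5, 3]


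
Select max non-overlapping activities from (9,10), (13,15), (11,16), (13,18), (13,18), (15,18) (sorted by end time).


Greedy: pick earliest-ending, then skip overlaps.
Selected (3 activities): [(9, 10), (13, 15), (15, 18)]


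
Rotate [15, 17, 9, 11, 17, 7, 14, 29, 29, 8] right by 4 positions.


Right rotate by 4: [14, 29, 29, 8, 15, 17, 9, 11, 17, 7]


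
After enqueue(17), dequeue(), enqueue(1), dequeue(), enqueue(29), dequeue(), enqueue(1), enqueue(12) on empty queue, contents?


enqueue(17) -> [17]
dequeue() returns 17 -> []
enqueue(1) -> [1]
dequeue() returns 1 -> []
enqueue(29) -> [29]
dequeue() returns 29 -> []
enqueue(1) -> [1]
enqueue(12) -> [1, 12]
Final queue (front to back): [1, 12]


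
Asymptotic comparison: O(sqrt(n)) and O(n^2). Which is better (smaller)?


sublinear grows slower than quadratic
O(sqrt(n)) is asymptotically smaller; O(n^2) grows faster


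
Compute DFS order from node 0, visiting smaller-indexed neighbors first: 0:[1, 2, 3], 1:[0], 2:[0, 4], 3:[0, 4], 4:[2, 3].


DFS stack-based: start with [0]
Visit order: [0, 1, 2, 4, 3]


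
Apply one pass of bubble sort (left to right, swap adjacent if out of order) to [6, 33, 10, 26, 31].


After one pass: [6, 10, 26, 31, 33]


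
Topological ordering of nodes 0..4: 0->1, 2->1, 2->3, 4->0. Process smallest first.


Kahn's algorithm, process smallest node first
Order: [2, 3, 4, 0, 1]


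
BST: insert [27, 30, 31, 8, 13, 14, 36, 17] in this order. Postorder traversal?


Root = 27; build tree by BST insertion.
Postorder traversal: [17, 14, 13, 8, 36, 31, 30, 27]


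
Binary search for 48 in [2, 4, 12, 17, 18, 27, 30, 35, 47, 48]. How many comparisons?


Search for 48:
[0,9] mid=4 arr[4]=18
[5,9] mid=7 arr[7]=35
[8,9] mid=8 arr[8]=47
[9,9] mid=9 arr[9]=48
Total: 4 comparisons


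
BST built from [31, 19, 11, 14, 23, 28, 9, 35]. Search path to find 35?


BST root = 31
Search for 35: compare at each node
Path: [31, 35]


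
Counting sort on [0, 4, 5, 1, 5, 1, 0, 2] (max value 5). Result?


Count array: [2, 2, 1, 0, 1, 2]
Reconstruct: [0, 0, 1, 1, 2, 4, 5, 5]


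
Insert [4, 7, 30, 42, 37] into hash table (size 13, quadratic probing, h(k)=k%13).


Insertions: 4->slot 4; 7->slot 7; 30->slot 5; 42->slot 3; 37->slot 11
Table: [None, None, None, 42, 4, 30, None, 7, None, None, None, 37, None]


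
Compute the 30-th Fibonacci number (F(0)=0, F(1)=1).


F(n)=F(n-1)+F(n-2)
...F(28)=317811, F(29)=514229, F(30)=832040


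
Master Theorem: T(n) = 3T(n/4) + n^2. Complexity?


a=3, b=4, c=2. log_4(3)=0.792 < c=2. Case 3: O(n^c) = O(n^2)
Complexity: O(n^2)


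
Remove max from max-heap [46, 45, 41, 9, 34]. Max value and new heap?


Max = 46
Replace root with last, heapify down
Resulting heap: [45, 34, 41, 9]


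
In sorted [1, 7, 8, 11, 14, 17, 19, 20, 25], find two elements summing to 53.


Two pointers: lo=0, hi=8
No pair sums to 53


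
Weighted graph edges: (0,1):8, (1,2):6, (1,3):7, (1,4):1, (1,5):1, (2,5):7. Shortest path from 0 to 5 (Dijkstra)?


Dijkstra from 0:
Distances: {0: 0, 1: 8, 2: 14, 3: 15, 4: 9, 5: 9}
Shortest distance to 5 = 9, path = [0, 1, 5]


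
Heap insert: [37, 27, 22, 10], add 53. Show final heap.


Append 53: [37, 27, 22, 10, 53]
Bubble up: swap idx 4(53) with idx 1(27); swap idx 1(53) with idx 0(37)
Result: [53, 37, 22, 10, 27]


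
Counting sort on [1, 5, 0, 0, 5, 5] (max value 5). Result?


Count array: [2, 1, 0, 0, 0, 3]
Reconstruct: [0, 0, 1, 5, 5, 5]


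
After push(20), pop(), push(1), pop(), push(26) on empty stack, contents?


push(20) -> [20]
pop() returns 20 -> []
push(1) -> [1]
pop() returns 1 -> []
push(26) -> [26]
Final stack (bottom to top): [26]


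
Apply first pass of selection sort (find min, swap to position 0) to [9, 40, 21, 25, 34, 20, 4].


After one pass: [4, 40, 21, 25, 34, 20, 9]


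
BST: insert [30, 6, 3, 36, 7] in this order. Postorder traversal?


Root = 30; build tree by BST insertion.
Postorder traversal: [3, 7, 6, 36, 30]


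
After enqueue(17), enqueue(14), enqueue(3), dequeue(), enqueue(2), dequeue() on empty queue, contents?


enqueue(17) -> [17]
enqueue(14) -> [17, 14]
enqueue(3) -> [17, 14, 3]
dequeue() returns 17 -> [14, 3]
enqueue(2) -> [14, 3, 2]
dequeue() returns 14 -> [3, 2]
Final queue (front to back): [3, 2]


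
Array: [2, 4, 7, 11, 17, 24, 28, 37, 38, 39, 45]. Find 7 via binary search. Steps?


Search for 7:
[0,10] mid=5 arr[5]=24
[0,4] mid=2 arr[2]=7
Total: 2 comparisons


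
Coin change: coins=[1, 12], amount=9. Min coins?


dp[0]=0; dp[i]=1+min(dp[i-c] for c in coins)
...dp[4]=4, dp[5]=5, dp[6]=6, dp[7]=7, dp[8]=8, dp[9]=9
Minimum coins for 9 = 9


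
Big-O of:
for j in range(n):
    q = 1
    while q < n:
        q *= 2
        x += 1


Per nesting level: O(n) * O(log n) = O(n log n)
Complexity: O(n log n)


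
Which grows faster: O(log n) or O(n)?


logarithmic grows slower than linear
O(log n) is asymptotically smaller; O(n) grows faster


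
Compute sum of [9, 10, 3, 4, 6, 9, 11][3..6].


Prefix sums: [0, 9, 19, 22, 26, 32, 41, 52]
Sum[3..6] = prefix[7] - prefix[3] = 52 - 22 = 30


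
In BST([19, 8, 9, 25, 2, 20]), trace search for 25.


BST root = 19
Search for 25: compare at each node
Path: [19, 25]


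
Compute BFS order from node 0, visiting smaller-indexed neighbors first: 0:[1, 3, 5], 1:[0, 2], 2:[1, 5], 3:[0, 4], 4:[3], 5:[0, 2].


BFS queue: start with [0]
Visit order: [0, 1, 3, 5, 2, 4]


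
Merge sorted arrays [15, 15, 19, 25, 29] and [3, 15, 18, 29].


Compare heads, take smaller each step.
Merged: [3, 15, 15, 15, 18, 19, 25, 29, 29]


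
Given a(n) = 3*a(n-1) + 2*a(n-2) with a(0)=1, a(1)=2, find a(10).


Build bottom-up:
...a(8)=16084, a(9)=57284, a(10)=3*57284+2*16084=204020


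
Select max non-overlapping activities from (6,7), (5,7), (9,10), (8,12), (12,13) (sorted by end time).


Greedy: pick earliest-ending, then skip overlaps.
Selected (3 activities): [(6, 7), (9, 10), (12, 13)]


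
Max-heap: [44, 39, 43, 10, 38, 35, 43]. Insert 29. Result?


Append 29: [44, 39, 43, 10, 38, 35, 43, 29]
Bubble up: swap idx 7(29) with idx 3(10)
Result: [44, 39, 43, 29, 38, 35, 43, 10]


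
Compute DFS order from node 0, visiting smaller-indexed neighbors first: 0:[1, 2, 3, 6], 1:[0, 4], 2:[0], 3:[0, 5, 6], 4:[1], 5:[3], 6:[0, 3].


DFS stack-based: start with [0]
Visit order: [0, 1, 4, 2, 3, 5, 6]


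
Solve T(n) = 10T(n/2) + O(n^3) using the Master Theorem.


a=10, b=2, c=3. log_2(10)=3.322 > c=3. Case 1: O(n^log_b(a)) = O(n^3.322)
Complexity: O(n^3.322)


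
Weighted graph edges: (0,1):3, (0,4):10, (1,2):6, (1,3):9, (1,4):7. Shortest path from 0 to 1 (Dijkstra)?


Dijkstra from 0:
Distances: {0: 0, 1: 3, 2: 9, 3: 12, 4: 10}
Shortest distance to 1 = 3, path = [0, 1]


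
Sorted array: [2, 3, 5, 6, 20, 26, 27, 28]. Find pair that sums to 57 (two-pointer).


Two pointers: lo=0, hi=7
No pair sums to 57


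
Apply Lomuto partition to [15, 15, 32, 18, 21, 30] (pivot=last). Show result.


Elements <= 30 go left of pivot.
Result: [15, 15, 18, 21, 30, 32], pivot at index 4


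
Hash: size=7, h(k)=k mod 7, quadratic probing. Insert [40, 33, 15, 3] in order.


Insertions: 40->slot 5; 33->slot 6; 15->slot 1; 3->slot 3
Table: [None, 15, None, 3, None, 40, 33]


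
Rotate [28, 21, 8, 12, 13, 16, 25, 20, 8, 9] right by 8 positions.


Right rotate by 8: [8, 12, 13, 16, 25, 20, 8, 9, 28, 21]


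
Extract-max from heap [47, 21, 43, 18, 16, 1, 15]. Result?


Max = 47
Replace root with last, heapify down
Resulting heap: [43, 21, 15, 18, 16, 1]


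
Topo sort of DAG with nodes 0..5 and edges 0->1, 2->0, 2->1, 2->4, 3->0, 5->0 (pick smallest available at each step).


Kahn's algorithm, process smallest node first
Order: [2, 3, 4, 5, 0, 1]


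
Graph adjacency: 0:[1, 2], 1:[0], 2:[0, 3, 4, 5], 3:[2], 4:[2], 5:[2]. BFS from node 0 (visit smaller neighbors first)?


BFS queue: start with [0]
Visit order: [0, 1, 2, 3, 4, 5]


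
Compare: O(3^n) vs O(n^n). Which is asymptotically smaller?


exponential (base 3) grows slower than n^n
O(3^n) is asymptotically smaller; O(n^n) grows faster


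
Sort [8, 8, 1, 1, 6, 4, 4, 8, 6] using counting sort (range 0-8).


Count array: [0, 2, 0, 0, 2, 0, 2, 0, 3]
Reconstruct: [1, 1, 4, 4, 6, 6, 8, 8, 8]


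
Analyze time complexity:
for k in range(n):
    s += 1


Per nesting level: O(n) = O(n)
Complexity: O(n)


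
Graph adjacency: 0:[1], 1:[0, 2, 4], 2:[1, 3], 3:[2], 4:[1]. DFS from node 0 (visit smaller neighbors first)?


DFS stack-based: start with [0]
Visit order: [0, 1, 2, 3, 4]


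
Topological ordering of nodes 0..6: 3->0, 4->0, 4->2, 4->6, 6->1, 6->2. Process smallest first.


Kahn's algorithm, process smallest node first
Order: [3, 4, 0, 5, 6, 1, 2]


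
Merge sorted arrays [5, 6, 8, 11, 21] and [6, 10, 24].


Compare heads, take smaller each step.
Merged: [5, 6, 6, 8, 10, 11, 21, 24]


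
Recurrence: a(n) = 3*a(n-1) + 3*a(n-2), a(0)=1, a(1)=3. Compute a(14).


Build bottom-up:
...a(12)=7296561, a(13)=27663363, a(14)=3*27663363+3*7296561=104879772


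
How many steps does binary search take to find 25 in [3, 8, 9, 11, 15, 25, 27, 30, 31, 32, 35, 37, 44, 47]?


Search for 25:
[0,13] mid=6 arr[6]=27
[0,5] mid=2 arr[2]=9
[3,5] mid=4 arr[4]=15
[5,5] mid=5 arr[5]=25
Total: 4 comparisons


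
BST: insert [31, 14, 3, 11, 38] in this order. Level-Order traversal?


Root = 31; build tree by BST insertion.
Level-Order traversal: [31, 14, 38, 3, 11]


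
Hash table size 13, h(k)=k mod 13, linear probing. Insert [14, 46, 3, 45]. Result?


Insertions: 14->slot 1; 46->slot 7; 3->slot 3; 45->slot 6
Table: [None, 14, None, 3, None, None, 45, 46, None, None, None, None, None]


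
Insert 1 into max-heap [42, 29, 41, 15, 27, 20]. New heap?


Append 1: [42, 29, 41, 15, 27, 20, 1]
Bubble up: no swaps needed
Result: [42, 29, 41, 15, 27, 20, 1]


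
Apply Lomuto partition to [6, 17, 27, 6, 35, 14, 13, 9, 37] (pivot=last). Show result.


Elements <= 37 go left of pivot.
Result: [6, 17, 27, 6, 35, 14, 13, 9, 37], pivot at index 8


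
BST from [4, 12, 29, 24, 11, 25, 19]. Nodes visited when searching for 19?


BST root = 4
Search for 19: compare at each node
Path: [4, 12, 29, 24, 19]


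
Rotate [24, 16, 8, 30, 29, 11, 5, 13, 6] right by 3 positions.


Right rotate by 3: [5, 13, 6, 24, 16, 8, 30, 29, 11]


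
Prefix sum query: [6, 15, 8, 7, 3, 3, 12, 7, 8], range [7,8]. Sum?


Prefix sums: [0, 6, 21, 29, 36, 39, 42, 54, 61, 69]
Sum[7..8] = prefix[9] - prefix[7] = 69 - 54 = 15


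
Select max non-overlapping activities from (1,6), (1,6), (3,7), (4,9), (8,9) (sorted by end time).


Greedy: pick earliest-ending, then skip overlaps.
Selected (2 activities): [(1, 6), (8, 9)]


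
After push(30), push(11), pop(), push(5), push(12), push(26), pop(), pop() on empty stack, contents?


push(30) -> [30]
push(11) -> [30, 11]
pop() returns 11 -> [30]
push(5) -> [30, 5]
push(12) -> [30, 5, 12]
push(26) -> [30, 5, 12, 26]
pop() returns 26 -> [30, 5, 12]
pop() returns 12 -> [30, 5]
Final stack (bottom to top): [30, 5]


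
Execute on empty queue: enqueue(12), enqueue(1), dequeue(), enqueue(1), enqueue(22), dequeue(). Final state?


enqueue(12) -> [12]
enqueue(1) -> [12, 1]
dequeue() returns 12 -> [1]
enqueue(1) -> [1, 1]
enqueue(22) -> [1, 1, 22]
dequeue() returns 1 -> [1, 22]
Final queue (front to back): [1, 22]


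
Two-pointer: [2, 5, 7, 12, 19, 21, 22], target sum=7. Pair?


Two pointers: lo=0, hi=6
Found pair: (2, 5) summing to 7


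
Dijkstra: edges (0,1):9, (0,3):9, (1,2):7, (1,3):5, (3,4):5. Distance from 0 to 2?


Dijkstra from 0:
Distances: {0: 0, 1: 9, 2: 16, 3: 9, 4: 14}
Shortest distance to 2 = 16, path = [0, 1, 2]


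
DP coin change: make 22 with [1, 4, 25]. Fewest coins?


dp[0]=0; dp[i]=1+min(dp[i-c] for c in coins)
...dp[17]=5, dp[18]=6, dp[19]=7, dp[20]=5, dp[21]=6, dp[22]=7
Minimum coins for 22 = 7


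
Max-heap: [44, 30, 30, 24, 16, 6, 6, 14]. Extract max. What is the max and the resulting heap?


Max = 44
Replace root with last, heapify down
Resulting heap: [30, 24, 30, 14, 16, 6, 6]


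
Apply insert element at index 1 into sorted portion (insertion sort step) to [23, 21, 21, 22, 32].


After one pass: [21, 23, 21, 22, 32]


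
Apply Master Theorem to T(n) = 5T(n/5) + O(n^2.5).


a=5, b=5, c=2.5. log_5(5)=1 < c=2.5. Case 3: O(n^c) = O(n^2.500)
Complexity: O(n^2.500)


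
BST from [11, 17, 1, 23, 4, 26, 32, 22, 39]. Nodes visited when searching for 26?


BST root = 11
Search for 26: compare at each node
Path: [11, 17, 23, 26]


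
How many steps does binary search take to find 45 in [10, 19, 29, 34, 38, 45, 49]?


Search for 45:
[0,6] mid=3 arr[3]=34
[4,6] mid=5 arr[5]=45
Total: 2 comparisons


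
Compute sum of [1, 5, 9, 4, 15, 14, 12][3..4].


Prefix sums: [0, 1, 6, 15, 19, 34, 48, 60]
Sum[3..4] = prefix[5] - prefix[3] = 34 - 15 = 19


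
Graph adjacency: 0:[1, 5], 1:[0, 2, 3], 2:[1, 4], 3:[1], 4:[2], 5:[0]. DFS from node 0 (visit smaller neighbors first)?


DFS stack-based: start with [0]
Visit order: [0, 1, 2, 4, 3, 5]


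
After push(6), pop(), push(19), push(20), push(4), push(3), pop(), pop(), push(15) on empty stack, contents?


push(6) -> [6]
pop() returns 6 -> []
push(19) -> [19]
push(20) -> [19, 20]
push(4) -> [19, 20, 4]
push(3) -> [19, 20, 4, 3]
pop() returns 3 -> [19, 20, 4]
pop() returns 4 -> [19, 20]
push(15) -> [19, 20, 15]
Final stack (bottom to top): [19, 20, 15]


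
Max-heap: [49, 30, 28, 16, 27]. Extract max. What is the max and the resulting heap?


Max = 49
Replace root with last, heapify down
Resulting heap: [30, 27, 28, 16]


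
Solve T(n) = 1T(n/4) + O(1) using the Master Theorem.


a=1, b=4, c=0. log_4(1)=0 = c=0. Case 2: O(n^c log n) = O(log n)
Complexity: O(log n)


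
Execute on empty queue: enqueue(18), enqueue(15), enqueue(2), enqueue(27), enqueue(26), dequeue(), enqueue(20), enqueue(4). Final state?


enqueue(18) -> [18]
enqueue(15) -> [18, 15]
enqueue(2) -> [18, 15, 2]
enqueue(27) -> [18, 15, 2, 27]
enqueue(26) -> [18, 15, 2, 27, 26]
dequeue() returns 18 -> [15, 2, 27, 26]
enqueue(20) -> [15, 2, 27, 26, 20]
enqueue(4) -> [15, 2, 27, 26, 20, 4]
Final queue (front to back): [15, 2, 27, 26, 20, 4]


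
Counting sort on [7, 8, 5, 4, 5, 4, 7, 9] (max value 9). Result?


Count array: [0, 0, 0, 0, 2, 2, 0, 2, 1, 1]
Reconstruct: [4, 4, 5, 5, 7, 7, 8, 9]


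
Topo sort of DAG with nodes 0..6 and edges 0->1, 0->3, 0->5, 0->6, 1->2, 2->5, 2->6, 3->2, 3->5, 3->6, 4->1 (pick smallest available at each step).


Kahn's algorithm, process smallest node first
Order: [0, 3, 4, 1, 2, 5, 6]


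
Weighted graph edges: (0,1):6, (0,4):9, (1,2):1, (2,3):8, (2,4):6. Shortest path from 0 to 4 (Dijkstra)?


Dijkstra from 0:
Distances: {0: 0, 1: 6, 2: 7, 3: 15, 4: 9}
Shortest distance to 4 = 9, path = [0, 4]


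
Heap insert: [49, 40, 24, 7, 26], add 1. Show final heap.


Append 1: [49, 40, 24, 7, 26, 1]
Bubble up: no swaps needed
Result: [49, 40, 24, 7, 26, 1]


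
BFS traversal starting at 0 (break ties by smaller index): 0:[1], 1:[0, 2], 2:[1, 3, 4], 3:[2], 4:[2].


BFS queue: start with [0]
Visit order: [0, 1, 2, 3, 4]


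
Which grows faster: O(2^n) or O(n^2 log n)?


n^2 log n grows slower than exponential
O(n^2 log n) is asymptotically smaller; O(2^n) grows faster


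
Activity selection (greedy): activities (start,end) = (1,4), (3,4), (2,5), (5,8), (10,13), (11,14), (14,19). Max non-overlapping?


Greedy: pick earliest-ending, then skip overlaps.
Selected (4 activities): [(1, 4), (5, 8), (10, 13), (14, 19)]


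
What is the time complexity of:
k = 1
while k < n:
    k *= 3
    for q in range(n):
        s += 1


Per nesting level: O(log n) * O(n) = O(n log n)
Complexity: O(n log n)


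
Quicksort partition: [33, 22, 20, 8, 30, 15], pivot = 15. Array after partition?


Elements <= 15 go left of pivot.
Result: [8, 15, 20, 33, 30, 22], pivot at index 1


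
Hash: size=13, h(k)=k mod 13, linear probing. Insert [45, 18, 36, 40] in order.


Insertions: 45->slot 6; 18->slot 5; 36->slot 10; 40->slot 1
Table: [None, 40, None, None, None, 18, 45, None, None, None, 36, None, None]


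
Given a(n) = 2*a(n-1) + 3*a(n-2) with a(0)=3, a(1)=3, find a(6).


Build bottom-up:
...a(4)=123, a(5)=363, a(6)=2*363+3*123=1095


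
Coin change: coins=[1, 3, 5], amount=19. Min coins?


dp[0]=0; dp[i]=1+min(dp[i-c] for c in coins)
...dp[14]=4, dp[15]=3, dp[16]=4, dp[17]=5, dp[18]=4, dp[19]=5
Minimum coins for 19 = 5


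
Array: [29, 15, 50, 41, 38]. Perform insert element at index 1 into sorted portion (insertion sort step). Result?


After one pass: [15, 29, 50, 41, 38]


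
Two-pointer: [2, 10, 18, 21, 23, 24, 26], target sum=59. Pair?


Two pointers: lo=0, hi=6
No pair sums to 59


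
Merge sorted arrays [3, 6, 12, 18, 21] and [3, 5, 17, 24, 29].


Compare heads, take smaller each step.
Merged: [3, 3, 5, 6, 12, 17, 18, 21, 24, 29]


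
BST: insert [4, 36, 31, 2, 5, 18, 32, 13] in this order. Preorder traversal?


Root = 4; build tree by BST insertion.
Preorder traversal: [4, 2, 36, 31, 5, 18, 13, 32]


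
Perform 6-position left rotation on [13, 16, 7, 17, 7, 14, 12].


Left rotate by 6: [12, 13, 16, 7, 17, 7, 14]


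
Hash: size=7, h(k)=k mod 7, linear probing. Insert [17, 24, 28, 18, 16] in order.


Insertions: 17->slot 3; 24->slot 4; 28->slot 0; 18->slot 5; 16->slot 2
Table: [28, None, 16, 17, 24, 18, None]


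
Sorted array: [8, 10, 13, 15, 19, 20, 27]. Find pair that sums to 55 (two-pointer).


Two pointers: lo=0, hi=6
No pair sums to 55


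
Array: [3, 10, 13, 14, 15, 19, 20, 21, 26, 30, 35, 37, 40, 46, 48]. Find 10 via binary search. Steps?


Search for 10:
[0,14] mid=7 arr[7]=21
[0,6] mid=3 arr[3]=14
[0,2] mid=1 arr[1]=10
Total: 3 comparisons


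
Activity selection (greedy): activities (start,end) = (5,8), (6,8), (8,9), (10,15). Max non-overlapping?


Greedy: pick earliest-ending, then skip overlaps.
Selected (3 activities): [(5, 8), (8, 9), (10, 15)]


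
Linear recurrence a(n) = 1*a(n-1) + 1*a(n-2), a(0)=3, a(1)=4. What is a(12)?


Build bottom-up:
...a(10)=322, a(11)=521, a(12)=1*521+1*322=843


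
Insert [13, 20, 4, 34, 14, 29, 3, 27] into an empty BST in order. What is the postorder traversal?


Root = 13; build tree by BST insertion.
Postorder traversal: [3, 4, 14, 27, 29, 34, 20, 13]


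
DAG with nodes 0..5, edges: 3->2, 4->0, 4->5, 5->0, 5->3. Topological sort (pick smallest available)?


Kahn's algorithm, process smallest node first
Order: [1, 4, 5, 0, 3, 2]


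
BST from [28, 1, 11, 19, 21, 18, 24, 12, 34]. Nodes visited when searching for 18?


BST root = 28
Search for 18: compare at each node
Path: [28, 1, 11, 19, 18]


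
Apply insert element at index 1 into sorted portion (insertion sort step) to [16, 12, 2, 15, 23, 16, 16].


After one pass: [12, 16, 2, 15, 23, 16, 16]


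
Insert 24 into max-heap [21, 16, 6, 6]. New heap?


Append 24: [21, 16, 6, 6, 24]
Bubble up: swap idx 4(24) with idx 1(16); swap idx 1(24) with idx 0(21)
Result: [24, 21, 6, 6, 16]


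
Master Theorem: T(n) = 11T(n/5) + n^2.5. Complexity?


a=11, b=5, c=2.5. log_5(11)=1.490 < c=2.5. Case 3: O(n^c) = O(n^2.500)
Complexity: O(n^2.500)


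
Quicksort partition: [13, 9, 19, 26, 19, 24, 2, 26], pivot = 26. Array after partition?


Elements <= 26 go left of pivot.
Result: [13, 9, 19, 26, 19, 24, 2, 26], pivot at index 7


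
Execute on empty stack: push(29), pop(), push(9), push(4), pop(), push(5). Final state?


push(29) -> [29]
pop() returns 29 -> []
push(9) -> [9]
push(4) -> [9, 4]
pop() returns 4 -> [9]
push(5) -> [9, 5]
Final stack (bottom to top): [9, 5]


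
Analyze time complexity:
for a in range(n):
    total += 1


Per nesting level: O(n) = O(n)
Complexity: O(n)


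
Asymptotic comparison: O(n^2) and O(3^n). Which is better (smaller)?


quadratic grows slower than exponential (base 3)
O(n^2) is asymptotically smaller; O(3^n) grows faster
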